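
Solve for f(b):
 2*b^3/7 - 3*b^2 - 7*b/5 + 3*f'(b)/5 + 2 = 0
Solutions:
 f(b) = C1 - 5*b^4/42 + 5*b^3/3 + 7*b^2/6 - 10*b/3


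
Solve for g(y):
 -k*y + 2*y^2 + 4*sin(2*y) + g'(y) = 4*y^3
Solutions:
 g(y) = C1 + k*y^2/2 + y^4 - 2*y^3/3 + 2*cos(2*y)


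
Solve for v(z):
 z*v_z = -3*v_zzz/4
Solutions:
 v(z) = C1 + Integral(C2*airyai(-6^(2/3)*z/3) + C3*airybi(-6^(2/3)*z/3), z)


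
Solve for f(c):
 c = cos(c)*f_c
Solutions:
 f(c) = C1 + Integral(c/cos(c), c)


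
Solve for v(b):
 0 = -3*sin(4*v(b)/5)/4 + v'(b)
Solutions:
 -3*b/4 + 5*log(cos(4*v(b)/5) - 1)/8 - 5*log(cos(4*v(b)/5) + 1)/8 = C1


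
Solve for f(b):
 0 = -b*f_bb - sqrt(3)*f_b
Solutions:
 f(b) = C1 + C2*b^(1 - sqrt(3))


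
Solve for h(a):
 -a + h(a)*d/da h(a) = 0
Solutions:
 h(a) = -sqrt(C1 + a^2)
 h(a) = sqrt(C1 + a^2)


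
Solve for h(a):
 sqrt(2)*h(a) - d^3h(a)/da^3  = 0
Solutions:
 h(a) = C3*exp(2^(1/6)*a) + (C1*sin(2^(1/6)*sqrt(3)*a/2) + C2*cos(2^(1/6)*sqrt(3)*a/2))*exp(-2^(1/6)*a/2)


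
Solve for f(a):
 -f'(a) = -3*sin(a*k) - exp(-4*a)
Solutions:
 f(a) = C1 - exp(-4*a)/4 - 3*cos(a*k)/k


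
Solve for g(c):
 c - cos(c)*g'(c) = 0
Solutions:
 g(c) = C1 + Integral(c/cos(c), c)


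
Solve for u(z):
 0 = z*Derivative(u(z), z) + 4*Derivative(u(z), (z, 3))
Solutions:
 u(z) = C1 + Integral(C2*airyai(-2^(1/3)*z/2) + C3*airybi(-2^(1/3)*z/2), z)


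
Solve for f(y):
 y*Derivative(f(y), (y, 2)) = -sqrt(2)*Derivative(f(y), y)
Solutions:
 f(y) = C1 + C2*y^(1 - sqrt(2))


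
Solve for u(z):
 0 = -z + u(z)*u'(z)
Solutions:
 u(z) = -sqrt(C1 + z^2)
 u(z) = sqrt(C1 + z^2)


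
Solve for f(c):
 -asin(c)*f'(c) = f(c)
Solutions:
 f(c) = C1*exp(-Integral(1/asin(c), c))


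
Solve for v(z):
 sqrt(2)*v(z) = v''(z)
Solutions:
 v(z) = C1*exp(-2^(1/4)*z) + C2*exp(2^(1/4)*z)


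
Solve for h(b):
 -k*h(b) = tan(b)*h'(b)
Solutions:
 h(b) = C1*exp(-k*log(sin(b)))


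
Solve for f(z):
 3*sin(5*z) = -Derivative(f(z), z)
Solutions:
 f(z) = C1 + 3*cos(5*z)/5


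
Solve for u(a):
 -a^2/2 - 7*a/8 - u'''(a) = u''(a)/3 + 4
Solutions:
 u(a) = C1 + C2*a + C3*exp(-a/3) - a^4/8 + 17*a^3/16 - 249*a^2/16


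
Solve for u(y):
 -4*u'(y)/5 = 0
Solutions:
 u(y) = C1


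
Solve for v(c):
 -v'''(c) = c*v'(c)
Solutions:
 v(c) = C1 + Integral(C2*airyai(-c) + C3*airybi(-c), c)


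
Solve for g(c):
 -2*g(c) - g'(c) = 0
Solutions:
 g(c) = C1*exp(-2*c)


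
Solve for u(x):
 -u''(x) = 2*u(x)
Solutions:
 u(x) = C1*sin(sqrt(2)*x) + C2*cos(sqrt(2)*x)


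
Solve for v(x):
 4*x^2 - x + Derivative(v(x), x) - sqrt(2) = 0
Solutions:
 v(x) = C1 - 4*x^3/3 + x^2/2 + sqrt(2)*x


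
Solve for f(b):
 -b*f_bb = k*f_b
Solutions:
 f(b) = C1 + b^(1 - re(k))*(C2*sin(log(b)*Abs(im(k))) + C3*cos(log(b)*im(k)))


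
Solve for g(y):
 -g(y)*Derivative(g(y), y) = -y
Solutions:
 g(y) = -sqrt(C1 + y^2)
 g(y) = sqrt(C1 + y^2)


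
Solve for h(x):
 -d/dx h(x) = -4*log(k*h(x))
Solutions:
 li(k*h(x))/k = C1 + 4*x


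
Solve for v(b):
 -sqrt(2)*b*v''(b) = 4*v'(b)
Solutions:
 v(b) = C1 + C2*b^(1 - 2*sqrt(2))


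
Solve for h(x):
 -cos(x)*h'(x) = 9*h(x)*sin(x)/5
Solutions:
 h(x) = C1*cos(x)^(9/5)


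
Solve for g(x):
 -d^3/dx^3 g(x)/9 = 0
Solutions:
 g(x) = C1 + C2*x + C3*x^2


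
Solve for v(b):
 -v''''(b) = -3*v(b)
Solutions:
 v(b) = C1*exp(-3^(1/4)*b) + C2*exp(3^(1/4)*b) + C3*sin(3^(1/4)*b) + C4*cos(3^(1/4)*b)


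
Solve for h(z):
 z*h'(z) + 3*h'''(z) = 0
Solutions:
 h(z) = C1 + Integral(C2*airyai(-3^(2/3)*z/3) + C3*airybi(-3^(2/3)*z/3), z)


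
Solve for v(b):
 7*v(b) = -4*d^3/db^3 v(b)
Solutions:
 v(b) = C3*exp(-14^(1/3)*b/2) + (C1*sin(14^(1/3)*sqrt(3)*b/4) + C2*cos(14^(1/3)*sqrt(3)*b/4))*exp(14^(1/3)*b/4)


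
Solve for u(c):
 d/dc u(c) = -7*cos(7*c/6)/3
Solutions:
 u(c) = C1 - 2*sin(7*c/6)


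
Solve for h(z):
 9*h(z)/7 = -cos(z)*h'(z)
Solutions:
 h(z) = C1*(sin(z) - 1)^(9/14)/(sin(z) + 1)^(9/14)


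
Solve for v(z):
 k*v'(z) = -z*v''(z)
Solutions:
 v(z) = C1 + z^(1 - re(k))*(C2*sin(log(z)*Abs(im(k))) + C3*cos(log(z)*im(k)))


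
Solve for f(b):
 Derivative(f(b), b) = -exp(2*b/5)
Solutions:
 f(b) = C1 - 5*exp(2*b/5)/2


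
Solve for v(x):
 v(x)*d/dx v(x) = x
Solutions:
 v(x) = -sqrt(C1 + x^2)
 v(x) = sqrt(C1 + x^2)


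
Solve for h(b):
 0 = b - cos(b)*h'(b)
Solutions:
 h(b) = C1 + Integral(b/cos(b), b)


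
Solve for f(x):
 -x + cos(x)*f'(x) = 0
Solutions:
 f(x) = C1 + Integral(x/cos(x), x)


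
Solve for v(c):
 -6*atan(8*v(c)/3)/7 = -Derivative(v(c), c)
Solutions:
 Integral(1/atan(8*_y/3), (_y, v(c))) = C1 + 6*c/7


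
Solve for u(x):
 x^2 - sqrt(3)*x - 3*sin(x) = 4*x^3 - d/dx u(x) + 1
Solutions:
 u(x) = C1 + x^4 - x^3/3 + sqrt(3)*x^2/2 + x - 3*cos(x)


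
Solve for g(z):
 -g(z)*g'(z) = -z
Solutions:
 g(z) = -sqrt(C1 + z^2)
 g(z) = sqrt(C1 + z^2)


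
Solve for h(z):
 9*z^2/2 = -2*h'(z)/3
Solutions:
 h(z) = C1 - 9*z^3/4


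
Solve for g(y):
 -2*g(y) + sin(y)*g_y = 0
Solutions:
 g(y) = C1*(cos(y) - 1)/(cos(y) + 1)


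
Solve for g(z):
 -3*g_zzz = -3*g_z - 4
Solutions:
 g(z) = C1 + C2*exp(-z) + C3*exp(z) - 4*z/3


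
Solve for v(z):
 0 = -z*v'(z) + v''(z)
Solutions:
 v(z) = C1 + C2*erfi(sqrt(2)*z/2)


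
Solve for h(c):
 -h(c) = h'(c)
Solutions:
 h(c) = C1*exp(-c)


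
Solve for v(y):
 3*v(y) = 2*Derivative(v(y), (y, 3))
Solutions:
 v(y) = C3*exp(2^(2/3)*3^(1/3)*y/2) + (C1*sin(2^(2/3)*3^(5/6)*y/4) + C2*cos(2^(2/3)*3^(5/6)*y/4))*exp(-2^(2/3)*3^(1/3)*y/4)


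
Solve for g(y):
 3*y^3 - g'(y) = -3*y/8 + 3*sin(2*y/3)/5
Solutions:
 g(y) = C1 + 3*y^4/4 + 3*y^2/16 + 9*cos(2*y/3)/10


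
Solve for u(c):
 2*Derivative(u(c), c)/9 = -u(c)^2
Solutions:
 u(c) = 2/(C1 + 9*c)


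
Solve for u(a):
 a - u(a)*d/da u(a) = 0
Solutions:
 u(a) = -sqrt(C1 + a^2)
 u(a) = sqrt(C1 + a^2)


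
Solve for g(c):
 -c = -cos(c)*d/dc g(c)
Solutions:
 g(c) = C1 + Integral(c/cos(c), c)


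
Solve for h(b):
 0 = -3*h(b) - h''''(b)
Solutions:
 h(b) = (C1*sin(sqrt(2)*3^(1/4)*b/2) + C2*cos(sqrt(2)*3^(1/4)*b/2))*exp(-sqrt(2)*3^(1/4)*b/2) + (C3*sin(sqrt(2)*3^(1/4)*b/2) + C4*cos(sqrt(2)*3^(1/4)*b/2))*exp(sqrt(2)*3^(1/4)*b/2)


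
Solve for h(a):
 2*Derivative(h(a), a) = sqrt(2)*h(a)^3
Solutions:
 h(a) = -sqrt(-1/(C1 + sqrt(2)*a))
 h(a) = sqrt(-1/(C1 + sqrt(2)*a))


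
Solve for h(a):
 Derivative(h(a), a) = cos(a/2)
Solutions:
 h(a) = C1 + 2*sin(a/2)


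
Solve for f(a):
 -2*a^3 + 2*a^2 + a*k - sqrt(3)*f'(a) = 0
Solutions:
 f(a) = C1 - sqrt(3)*a^4/6 + 2*sqrt(3)*a^3/9 + sqrt(3)*a^2*k/6


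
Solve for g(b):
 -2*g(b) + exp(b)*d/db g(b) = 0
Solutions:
 g(b) = C1*exp(-2*exp(-b))


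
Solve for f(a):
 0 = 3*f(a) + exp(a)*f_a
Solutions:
 f(a) = C1*exp(3*exp(-a))


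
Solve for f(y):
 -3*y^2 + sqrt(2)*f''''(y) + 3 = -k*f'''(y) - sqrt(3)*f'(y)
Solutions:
 f(y) = C1 + C2*exp(-y*(2^(2/3)*k^2/(sqrt(2)*k^3 + sqrt(-2*k^6 + (sqrt(2)*k^3 + 27*sqrt(6))^2) + 27*sqrt(6))^(1/3) + sqrt(2)*k + 2^(1/3)*(sqrt(2)*k^3 + sqrt(-2*k^6 + (sqrt(2)*k^3 + 27*sqrt(6))^2) + 27*sqrt(6))^(1/3))/6) + C3*exp(y*(-4*2^(2/3)*k^2/((-1 + sqrt(3)*I)*(sqrt(2)*k^3 + sqrt(-2*k^6 + (sqrt(2)*k^3 + 27*sqrt(6))^2) + 27*sqrt(6))^(1/3)) - 2*sqrt(2)*k + 2^(1/3)*(sqrt(2)*k^3 + sqrt(-2*k^6 + (sqrt(2)*k^3 + 27*sqrt(6))^2) + 27*sqrt(6))^(1/3) - 2^(1/3)*sqrt(3)*I*(sqrt(2)*k^3 + sqrt(-2*k^6 + (sqrt(2)*k^3 + 27*sqrt(6))^2) + 27*sqrt(6))^(1/3))/12) + C4*exp(y*(4*2^(2/3)*k^2/((1 + sqrt(3)*I)*(sqrt(2)*k^3 + sqrt(-2*k^6 + (sqrt(2)*k^3 + 27*sqrt(6))^2) + 27*sqrt(6))^(1/3)) - 2*sqrt(2)*k + 2^(1/3)*(sqrt(2)*k^3 + sqrt(-2*k^6 + (sqrt(2)*k^3 + 27*sqrt(6))^2) + 27*sqrt(6))^(1/3) + 2^(1/3)*sqrt(3)*I*(sqrt(2)*k^3 + sqrt(-2*k^6 + (sqrt(2)*k^3 + 27*sqrt(6))^2) + 27*sqrt(6))^(1/3))/12) - 2*k*y + sqrt(3)*y^3/3 - sqrt(3)*y


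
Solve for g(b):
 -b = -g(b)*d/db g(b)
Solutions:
 g(b) = -sqrt(C1 + b^2)
 g(b) = sqrt(C1 + b^2)


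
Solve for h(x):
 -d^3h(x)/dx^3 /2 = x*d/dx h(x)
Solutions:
 h(x) = C1 + Integral(C2*airyai(-2^(1/3)*x) + C3*airybi(-2^(1/3)*x), x)


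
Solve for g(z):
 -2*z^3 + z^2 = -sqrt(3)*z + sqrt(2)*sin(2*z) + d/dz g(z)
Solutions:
 g(z) = C1 - z^4/2 + z^3/3 + sqrt(3)*z^2/2 + sqrt(2)*cos(2*z)/2


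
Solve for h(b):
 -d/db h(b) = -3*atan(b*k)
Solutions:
 h(b) = C1 + 3*Piecewise((b*atan(b*k) - log(b^2*k^2 + 1)/(2*k), Ne(k, 0)), (0, True))


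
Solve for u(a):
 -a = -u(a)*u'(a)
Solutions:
 u(a) = -sqrt(C1 + a^2)
 u(a) = sqrt(C1 + a^2)


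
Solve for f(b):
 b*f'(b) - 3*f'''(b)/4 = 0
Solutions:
 f(b) = C1 + Integral(C2*airyai(6^(2/3)*b/3) + C3*airybi(6^(2/3)*b/3), b)


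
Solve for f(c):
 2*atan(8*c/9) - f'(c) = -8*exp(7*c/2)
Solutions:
 f(c) = C1 + 2*c*atan(8*c/9) + 16*exp(7*c/2)/7 - 9*log(64*c^2 + 81)/8


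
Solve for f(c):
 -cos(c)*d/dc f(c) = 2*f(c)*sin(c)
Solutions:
 f(c) = C1*cos(c)^2


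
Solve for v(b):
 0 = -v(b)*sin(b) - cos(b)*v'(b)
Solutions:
 v(b) = C1*cos(b)


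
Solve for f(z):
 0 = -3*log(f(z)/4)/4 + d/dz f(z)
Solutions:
 4*Integral(1/(-log(_y) + 2*log(2)), (_y, f(z)))/3 = C1 - z


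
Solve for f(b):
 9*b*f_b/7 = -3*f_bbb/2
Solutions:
 f(b) = C1 + Integral(C2*airyai(-6^(1/3)*7^(2/3)*b/7) + C3*airybi(-6^(1/3)*7^(2/3)*b/7), b)


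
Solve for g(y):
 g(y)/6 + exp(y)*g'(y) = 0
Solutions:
 g(y) = C1*exp(exp(-y)/6)


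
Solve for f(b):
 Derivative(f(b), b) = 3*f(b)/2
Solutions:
 f(b) = C1*exp(3*b/2)


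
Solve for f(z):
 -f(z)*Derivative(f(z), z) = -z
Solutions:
 f(z) = -sqrt(C1 + z^2)
 f(z) = sqrt(C1 + z^2)


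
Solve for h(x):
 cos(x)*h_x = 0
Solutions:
 h(x) = C1


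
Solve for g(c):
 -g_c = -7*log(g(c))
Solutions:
 li(g(c)) = C1 + 7*c


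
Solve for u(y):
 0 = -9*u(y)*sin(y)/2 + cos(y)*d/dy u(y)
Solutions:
 u(y) = C1/cos(y)^(9/2)


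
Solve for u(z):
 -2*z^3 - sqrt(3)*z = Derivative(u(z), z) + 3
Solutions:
 u(z) = C1 - z^4/2 - sqrt(3)*z^2/2 - 3*z


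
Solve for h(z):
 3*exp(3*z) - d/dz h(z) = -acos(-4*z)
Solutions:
 h(z) = C1 + z*acos(-4*z) + sqrt(1 - 16*z^2)/4 + exp(3*z)


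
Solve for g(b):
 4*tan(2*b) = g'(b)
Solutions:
 g(b) = C1 - 2*log(cos(2*b))


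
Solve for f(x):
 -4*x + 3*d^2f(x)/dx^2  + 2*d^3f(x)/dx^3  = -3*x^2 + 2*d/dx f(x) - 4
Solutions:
 f(x) = C1 + C2*exp(-2*x) + C3*exp(x/2) + x^3/2 + 5*x^2/4 + 35*x/4


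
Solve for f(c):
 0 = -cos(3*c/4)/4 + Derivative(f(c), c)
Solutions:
 f(c) = C1 + sin(3*c/4)/3


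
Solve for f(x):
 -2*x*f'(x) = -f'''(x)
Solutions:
 f(x) = C1 + Integral(C2*airyai(2^(1/3)*x) + C3*airybi(2^(1/3)*x), x)


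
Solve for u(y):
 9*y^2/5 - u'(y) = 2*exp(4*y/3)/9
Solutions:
 u(y) = C1 + 3*y^3/5 - exp(4*y/3)/6


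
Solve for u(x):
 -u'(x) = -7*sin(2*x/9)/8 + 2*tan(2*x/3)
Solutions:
 u(x) = C1 + 3*log(cos(2*x/3)) - 63*cos(2*x/9)/16


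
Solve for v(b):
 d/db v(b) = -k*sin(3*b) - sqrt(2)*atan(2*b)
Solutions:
 v(b) = C1 + k*cos(3*b)/3 - sqrt(2)*(b*atan(2*b) - log(4*b^2 + 1)/4)


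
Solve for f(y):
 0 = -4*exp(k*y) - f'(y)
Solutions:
 f(y) = C1 - 4*exp(k*y)/k


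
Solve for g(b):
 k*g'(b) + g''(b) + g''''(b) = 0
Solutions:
 g(b) = C1 + C2*exp(2^(1/3)*b*(6^(1/3)*(9*k + sqrt(3)*sqrt(27*k^2 + 4))^(1/3)/12 - 2^(1/3)*3^(5/6)*I*(9*k + sqrt(3)*sqrt(27*k^2 + 4))^(1/3)/12 + 2/((-3^(1/3) + 3^(5/6)*I)*(9*k + sqrt(3)*sqrt(27*k^2 + 4))^(1/3)))) + C3*exp(2^(1/3)*b*(6^(1/3)*(9*k + sqrt(3)*sqrt(27*k^2 + 4))^(1/3)/12 + 2^(1/3)*3^(5/6)*I*(9*k + sqrt(3)*sqrt(27*k^2 + 4))^(1/3)/12 - 2/((3^(1/3) + 3^(5/6)*I)*(9*k + sqrt(3)*sqrt(27*k^2 + 4))^(1/3)))) + C4*exp(6^(1/3)*b*(-2^(1/3)*(9*k + sqrt(3)*sqrt(27*k^2 + 4))^(1/3) + 2*3^(1/3)/(9*k + sqrt(3)*sqrt(27*k^2 + 4))^(1/3))/6)


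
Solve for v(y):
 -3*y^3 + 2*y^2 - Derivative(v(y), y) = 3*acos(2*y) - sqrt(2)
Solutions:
 v(y) = C1 - 3*y^4/4 + 2*y^3/3 - 3*y*acos(2*y) + sqrt(2)*y + 3*sqrt(1 - 4*y^2)/2


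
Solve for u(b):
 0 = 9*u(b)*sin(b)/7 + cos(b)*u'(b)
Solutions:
 u(b) = C1*cos(b)^(9/7)


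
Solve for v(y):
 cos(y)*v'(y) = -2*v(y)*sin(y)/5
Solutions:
 v(y) = C1*cos(y)^(2/5)


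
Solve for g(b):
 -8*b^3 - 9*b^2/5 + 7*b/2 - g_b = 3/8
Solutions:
 g(b) = C1 - 2*b^4 - 3*b^3/5 + 7*b^2/4 - 3*b/8


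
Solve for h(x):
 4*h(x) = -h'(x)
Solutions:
 h(x) = C1*exp(-4*x)


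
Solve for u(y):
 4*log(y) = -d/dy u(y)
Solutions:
 u(y) = C1 - 4*y*log(y) + 4*y


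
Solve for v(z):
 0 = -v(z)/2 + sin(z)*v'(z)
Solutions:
 v(z) = C1*(cos(z) - 1)^(1/4)/(cos(z) + 1)^(1/4)


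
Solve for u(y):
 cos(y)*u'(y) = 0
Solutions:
 u(y) = C1


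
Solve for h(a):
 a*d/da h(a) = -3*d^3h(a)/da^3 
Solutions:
 h(a) = C1 + Integral(C2*airyai(-3^(2/3)*a/3) + C3*airybi(-3^(2/3)*a/3), a)


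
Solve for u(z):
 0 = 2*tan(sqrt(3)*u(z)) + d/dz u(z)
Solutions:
 u(z) = sqrt(3)*(pi - asin(C1*exp(-2*sqrt(3)*z)))/3
 u(z) = sqrt(3)*asin(C1*exp(-2*sqrt(3)*z))/3


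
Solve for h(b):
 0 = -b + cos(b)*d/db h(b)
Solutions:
 h(b) = C1 + Integral(b/cos(b), b)


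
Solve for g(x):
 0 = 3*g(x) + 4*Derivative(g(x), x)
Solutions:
 g(x) = C1*exp(-3*x/4)


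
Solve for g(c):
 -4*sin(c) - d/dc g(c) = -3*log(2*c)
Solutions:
 g(c) = C1 + 3*c*log(c) - 3*c + 3*c*log(2) + 4*cos(c)


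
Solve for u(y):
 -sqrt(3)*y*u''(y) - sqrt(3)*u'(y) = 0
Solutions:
 u(y) = C1 + C2*log(y)


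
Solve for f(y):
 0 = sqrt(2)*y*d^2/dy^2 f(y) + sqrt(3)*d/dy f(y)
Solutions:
 f(y) = C1 + C2*y^(1 - sqrt(6)/2)


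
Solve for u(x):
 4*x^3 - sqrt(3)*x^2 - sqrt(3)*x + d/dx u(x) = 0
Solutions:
 u(x) = C1 - x^4 + sqrt(3)*x^3/3 + sqrt(3)*x^2/2


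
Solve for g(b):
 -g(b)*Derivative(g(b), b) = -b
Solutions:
 g(b) = -sqrt(C1 + b^2)
 g(b) = sqrt(C1 + b^2)


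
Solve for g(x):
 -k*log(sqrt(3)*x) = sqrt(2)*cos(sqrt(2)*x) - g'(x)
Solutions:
 g(x) = C1 + k*x*(log(x) - 1) + k*x*log(3)/2 + sin(sqrt(2)*x)


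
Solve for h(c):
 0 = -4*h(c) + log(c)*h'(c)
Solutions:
 h(c) = C1*exp(4*li(c))


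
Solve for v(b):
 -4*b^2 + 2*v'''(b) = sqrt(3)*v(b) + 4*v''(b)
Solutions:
 v(b) = C1*exp(b*(-2^(1/3)*(32 + 27*sqrt(3) + sqrt(-1024 + (32 + 27*sqrt(3))^2))^(1/3) - 8*2^(2/3)/(32 + 27*sqrt(3) + sqrt(-1024 + (32 + 27*sqrt(3))^2))^(1/3) + 8)/12)*sin(2^(1/3)*sqrt(3)*b*(-(32 + 27*sqrt(3) + sqrt(-1024 + (32 + 27*sqrt(3))^2))^(1/3) + 8*2^(1/3)/(32 + 27*sqrt(3) + sqrt(-1024 + (32 + 27*sqrt(3))^2))^(1/3))/12) + C2*exp(b*(-2^(1/3)*(32 + 27*sqrt(3) + sqrt(-1024 + (32 + 27*sqrt(3))^2))^(1/3) - 8*2^(2/3)/(32 + 27*sqrt(3) + sqrt(-1024 + (32 + 27*sqrt(3))^2))^(1/3) + 8)/12)*cos(2^(1/3)*sqrt(3)*b*(-(32 + 27*sqrt(3) + sqrt(-1024 + (32 + 27*sqrt(3))^2))^(1/3) + 8*2^(1/3)/(32 + 27*sqrt(3) + sqrt(-1024 + (32 + 27*sqrt(3))^2))^(1/3))/12) + C3*exp(b*(8*2^(2/3)/(32 + 27*sqrt(3) + sqrt(-1024 + (32 + 27*sqrt(3))^2))^(1/3) + 4 + 2^(1/3)*(32 + 27*sqrt(3) + sqrt(-1024 + (32 + 27*sqrt(3))^2))^(1/3))/6) - 4*sqrt(3)*b^2/3 + 32/3


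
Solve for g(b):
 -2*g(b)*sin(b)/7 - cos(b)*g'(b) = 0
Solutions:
 g(b) = C1*cos(b)^(2/7)


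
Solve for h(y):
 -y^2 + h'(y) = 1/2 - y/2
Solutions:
 h(y) = C1 + y^3/3 - y^2/4 + y/2


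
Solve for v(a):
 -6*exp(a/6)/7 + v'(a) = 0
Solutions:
 v(a) = C1 + 36*exp(a/6)/7


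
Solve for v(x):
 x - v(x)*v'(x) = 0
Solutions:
 v(x) = -sqrt(C1 + x^2)
 v(x) = sqrt(C1 + x^2)


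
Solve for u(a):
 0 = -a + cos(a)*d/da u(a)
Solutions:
 u(a) = C1 + Integral(a/cos(a), a)


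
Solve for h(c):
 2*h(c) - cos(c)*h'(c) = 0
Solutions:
 h(c) = C1*(sin(c) + 1)/(sin(c) - 1)


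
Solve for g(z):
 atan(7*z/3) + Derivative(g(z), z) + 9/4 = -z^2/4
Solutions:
 g(z) = C1 - z^3/12 - z*atan(7*z/3) - 9*z/4 + 3*log(49*z^2 + 9)/14


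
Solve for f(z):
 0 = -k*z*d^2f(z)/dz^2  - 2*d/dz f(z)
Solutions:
 f(z) = C1 + z^(((re(k) - 2)*re(k) + im(k)^2)/(re(k)^2 + im(k)^2))*(C2*sin(2*log(z)*Abs(im(k))/(re(k)^2 + im(k)^2)) + C3*cos(2*log(z)*im(k)/(re(k)^2 + im(k)^2)))


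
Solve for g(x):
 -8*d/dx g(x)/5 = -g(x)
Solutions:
 g(x) = C1*exp(5*x/8)


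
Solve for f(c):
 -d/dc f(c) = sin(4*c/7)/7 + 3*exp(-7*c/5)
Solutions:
 f(c) = C1 + cos(4*c/7)/4 + 15*exp(-7*c/5)/7


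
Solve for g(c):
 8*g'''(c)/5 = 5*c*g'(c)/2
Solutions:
 g(c) = C1 + Integral(C2*airyai(10^(2/3)*c/4) + C3*airybi(10^(2/3)*c/4), c)


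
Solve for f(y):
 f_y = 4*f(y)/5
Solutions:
 f(y) = C1*exp(4*y/5)


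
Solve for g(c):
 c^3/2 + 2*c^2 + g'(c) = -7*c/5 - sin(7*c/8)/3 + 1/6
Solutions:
 g(c) = C1 - c^4/8 - 2*c^3/3 - 7*c^2/10 + c/6 + 8*cos(7*c/8)/21


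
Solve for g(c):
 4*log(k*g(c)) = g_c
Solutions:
 li(k*g(c))/k = C1 + 4*c


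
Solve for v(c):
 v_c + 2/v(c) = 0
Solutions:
 v(c) = -sqrt(C1 - 4*c)
 v(c) = sqrt(C1 - 4*c)


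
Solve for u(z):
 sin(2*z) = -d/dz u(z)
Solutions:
 u(z) = C1 + cos(2*z)/2


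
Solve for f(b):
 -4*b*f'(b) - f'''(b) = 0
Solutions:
 f(b) = C1 + Integral(C2*airyai(-2^(2/3)*b) + C3*airybi(-2^(2/3)*b), b)


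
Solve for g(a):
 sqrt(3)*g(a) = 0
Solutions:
 g(a) = 0


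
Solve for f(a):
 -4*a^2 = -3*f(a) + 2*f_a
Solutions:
 f(a) = C1*exp(3*a/2) + 4*a^2/3 + 16*a/9 + 32/27


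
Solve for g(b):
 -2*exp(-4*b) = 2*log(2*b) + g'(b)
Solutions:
 g(b) = C1 - 2*b*log(b) + 2*b*(1 - log(2)) + exp(-4*b)/2


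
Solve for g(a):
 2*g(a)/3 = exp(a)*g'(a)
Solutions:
 g(a) = C1*exp(-2*exp(-a)/3)


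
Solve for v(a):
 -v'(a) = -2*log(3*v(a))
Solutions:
 -Integral(1/(log(_y) + log(3)), (_y, v(a)))/2 = C1 - a


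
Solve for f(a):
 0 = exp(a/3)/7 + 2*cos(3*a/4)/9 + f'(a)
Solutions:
 f(a) = C1 - 3*exp(a/3)/7 - 8*sin(3*a/4)/27


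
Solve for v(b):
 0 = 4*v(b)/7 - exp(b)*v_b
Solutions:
 v(b) = C1*exp(-4*exp(-b)/7)


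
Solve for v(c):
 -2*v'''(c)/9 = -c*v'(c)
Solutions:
 v(c) = C1 + Integral(C2*airyai(6^(2/3)*c/2) + C3*airybi(6^(2/3)*c/2), c)


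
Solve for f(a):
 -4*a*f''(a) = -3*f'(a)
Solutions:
 f(a) = C1 + C2*a^(7/4)


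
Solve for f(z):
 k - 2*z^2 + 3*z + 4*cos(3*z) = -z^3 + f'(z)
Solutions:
 f(z) = C1 + k*z + z^4/4 - 2*z^3/3 + 3*z^2/2 + 4*sin(3*z)/3


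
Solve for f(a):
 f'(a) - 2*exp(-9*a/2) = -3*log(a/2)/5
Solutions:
 f(a) = C1 - 3*a*log(a)/5 + 3*a*(log(2) + 1)/5 - 4*exp(-9*a/2)/9


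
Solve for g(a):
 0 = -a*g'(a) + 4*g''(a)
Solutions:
 g(a) = C1 + C2*erfi(sqrt(2)*a/4)


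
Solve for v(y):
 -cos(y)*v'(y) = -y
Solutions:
 v(y) = C1 + Integral(y/cos(y), y)


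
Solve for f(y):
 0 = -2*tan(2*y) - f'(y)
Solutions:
 f(y) = C1 + log(cos(2*y))


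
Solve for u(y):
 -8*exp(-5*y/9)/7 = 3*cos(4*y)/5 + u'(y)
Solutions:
 u(y) = C1 - 3*sin(4*y)/20 + 72*exp(-5*y/9)/35


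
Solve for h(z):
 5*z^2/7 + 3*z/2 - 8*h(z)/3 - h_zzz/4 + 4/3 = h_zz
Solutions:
 h(z) = C1*exp(z*(-4 + 2*2^(2/3)/(3*sqrt(17) + 13)^(1/3) + 2^(1/3)*(3*sqrt(17) + 13)^(1/3))/3)*sin(2^(1/3)*sqrt(3)*z*(-(3*sqrt(17) + 13)^(1/3) + 2*2^(1/3)/(3*sqrt(17) + 13)^(1/3))/3) + C2*exp(z*(-4 + 2*2^(2/3)/(3*sqrt(17) + 13)^(1/3) + 2^(1/3)*(3*sqrt(17) + 13)^(1/3))/3)*cos(2^(1/3)*sqrt(3)*z*(-(3*sqrt(17) + 13)^(1/3) + 2*2^(1/3)/(3*sqrt(17) + 13)^(1/3))/3) + C3*exp(-2*z*(2*2^(2/3)/(3*sqrt(17) + 13)^(1/3) + 2 + 2^(1/3)*(3*sqrt(17) + 13)^(1/3))/3) + 15*z^2/56 + 9*z/16 + 67/224


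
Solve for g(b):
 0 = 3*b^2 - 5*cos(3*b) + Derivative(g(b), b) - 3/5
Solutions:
 g(b) = C1 - b^3 + 3*b/5 + 5*sin(3*b)/3


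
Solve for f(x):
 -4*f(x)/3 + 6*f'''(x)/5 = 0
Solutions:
 f(x) = C3*exp(30^(1/3)*x/3) + (C1*sin(10^(1/3)*3^(5/6)*x/6) + C2*cos(10^(1/3)*3^(5/6)*x/6))*exp(-30^(1/3)*x/6)


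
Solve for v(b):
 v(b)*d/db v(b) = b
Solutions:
 v(b) = -sqrt(C1 + b^2)
 v(b) = sqrt(C1 + b^2)


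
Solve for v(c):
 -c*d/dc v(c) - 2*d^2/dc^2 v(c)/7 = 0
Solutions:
 v(c) = C1 + C2*erf(sqrt(7)*c/2)


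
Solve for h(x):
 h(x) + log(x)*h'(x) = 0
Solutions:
 h(x) = C1*exp(-li(x))


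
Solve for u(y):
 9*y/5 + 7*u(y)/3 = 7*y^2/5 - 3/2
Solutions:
 u(y) = 3*y^2/5 - 27*y/35 - 9/14


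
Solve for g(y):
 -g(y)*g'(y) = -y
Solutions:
 g(y) = -sqrt(C1 + y^2)
 g(y) = sqrt(C1 + y^2)


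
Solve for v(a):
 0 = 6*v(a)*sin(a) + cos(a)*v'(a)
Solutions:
 v(a) = C1*cos(a)^6


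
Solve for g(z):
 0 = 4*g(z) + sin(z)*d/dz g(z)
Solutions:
 g(z) = C1*(cos(z)^2 + 2*cos(z) + 1)/(cos(z)^2 - 2*cos(z) + 1)


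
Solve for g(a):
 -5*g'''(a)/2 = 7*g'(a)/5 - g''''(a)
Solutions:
 g(a) = C1 + C2*exp(a*(-5^(2/3)*(6*sqrt(42126) + 1381)^(1/3) - 125*5^(1/3)/(6*sqrt(42126) + 1381)^(1/3) + 50)/60)*sin(sqrt(3)*5^(1/3)*a*(-5^(1/3)*(6*sqrt(42126) + 1381)^(1/3) + 125/(6*sqrt(42126) + 1381)^(1/3))/60) + C3*exp(a*(-5^(2/3)*(6*sqrt(42126) + 1381)^(1/3) - 125*5^(1/3)/(6*sqrt(42126) + 1381)^(1/3) + 50)/60)*cos(sqrt(3)*5^(1/3)*a*(-5^(1/3)*(6*sqrt(42126) + 1381)^(1/3) + 125/(6*sqrt(42126) + 1381)^(1/3))/60) + C4*exp(a*(125*5^(1/3)/(6*sqrt(42126) + 1381)^(1/3) + 25 + 5^(2/3)*(6*sqrt(42126) + 1381)^(1/3))/30)


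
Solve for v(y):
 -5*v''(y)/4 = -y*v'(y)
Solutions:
 v(y) = C1 + C2*erfi(sqrt(10)*y/5)


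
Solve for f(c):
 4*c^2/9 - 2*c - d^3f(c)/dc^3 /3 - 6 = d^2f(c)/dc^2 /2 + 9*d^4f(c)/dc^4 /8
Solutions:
 f(c) = C1 + C2*c + 2*c^4/27 - 70*c^3/81 - 508*c^2/81 + (C3*sin(2*sqrt(77)*c/27) + C4*cos(2*sqrt(77)*c/27))*exp(-4*c/27)


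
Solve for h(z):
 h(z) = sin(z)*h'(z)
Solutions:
 h(z) = C1*sqrt(cos(z) - 1)/sqrt(cos(z) + 1)


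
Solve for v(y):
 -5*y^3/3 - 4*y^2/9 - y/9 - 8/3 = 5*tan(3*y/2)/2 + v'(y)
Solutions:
 v(y) = C1 - 5*y^4/12 - 4*y^3/27 - y^2/18 - 8*y/3 + 5*log(cos(3*y/2))/3


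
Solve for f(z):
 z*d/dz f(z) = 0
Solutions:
 f(z) = C1


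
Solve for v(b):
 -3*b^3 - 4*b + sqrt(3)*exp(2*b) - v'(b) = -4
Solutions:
 v(b) = C1 - 3*b^4/4 - 2*b^2 + 4*b + sqrt(3)*exp(2*b)/2


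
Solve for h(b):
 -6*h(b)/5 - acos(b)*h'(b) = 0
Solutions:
 h(b) = C1*exp(-6*Integral(1/acos(b), b)/5)


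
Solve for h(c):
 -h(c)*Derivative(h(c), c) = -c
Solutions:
 h(c) = -sqrt(C1 + c^2)
 h(c) = sqrt(C1 + c^2)


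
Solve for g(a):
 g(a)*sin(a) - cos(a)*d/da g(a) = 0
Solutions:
 g(a) = C1/cos(a)


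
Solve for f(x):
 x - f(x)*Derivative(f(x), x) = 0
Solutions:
 f(x) = -sqrt(C1 + x^2)
 f(x) = sqrt(C1 + x^2)


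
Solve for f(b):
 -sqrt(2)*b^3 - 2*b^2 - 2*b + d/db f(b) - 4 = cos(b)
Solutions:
 f(b) = C1 + sqrt(2)*b^4/4 + 2*b^3/3 + b^2 + 4*b + sin(b)


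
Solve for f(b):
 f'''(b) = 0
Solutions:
 f(b) = C1 + C2*b + C3*b^2


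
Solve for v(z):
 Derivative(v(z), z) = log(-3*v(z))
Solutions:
 -Integral(1/(log(-_y) + log(3)), (_y, v(z))) = C1 - z


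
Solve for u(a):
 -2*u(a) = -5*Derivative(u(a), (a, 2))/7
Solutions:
 u(a) = C1*exp(-sqrt(70)*a/5) + C2*exp(sqrt(70)*a/5)


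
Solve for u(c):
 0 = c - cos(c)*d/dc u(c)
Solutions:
 u(c) = C1 + Integral(c/cos(c), c)


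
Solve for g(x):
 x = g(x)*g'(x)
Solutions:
 g(x) = -sqrt(C1 + x^2)
 g(x) = sqrt(C1 + x^2)


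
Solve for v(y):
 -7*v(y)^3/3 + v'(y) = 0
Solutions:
 v(y) = -sqrt(6)*sqrt(-1/(C1 + 7*y))/2
 v(y) = sqrt(6)*sqrt(-1/(C1 + 7*y))/2


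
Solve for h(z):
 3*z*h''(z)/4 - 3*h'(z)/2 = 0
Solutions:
 h(z) = C1 + C2*z^3


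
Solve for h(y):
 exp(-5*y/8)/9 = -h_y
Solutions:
 h(y) = C1 + 8*exp(-5*y/8)/45


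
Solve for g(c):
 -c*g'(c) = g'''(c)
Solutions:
 g(c) = C1 + Integral(C2*airyai(-c) + C3*airybi(-c), c)


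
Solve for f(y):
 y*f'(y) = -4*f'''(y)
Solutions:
 f(y) = C1 + Integral(C2*airyai(-2^(1/3)*y/2) + C3*airybi(-2^(1/3)*y/2), y)


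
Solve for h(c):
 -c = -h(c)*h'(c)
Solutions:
 h(c) = -sqrt(C1 + c^2)
 h(c) = sqrt(C1 + c^2)


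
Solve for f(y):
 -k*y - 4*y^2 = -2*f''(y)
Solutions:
 f(y) = C1 + C2*y + k*y^3/12 + y^4/6


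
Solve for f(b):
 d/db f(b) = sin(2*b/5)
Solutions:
 f(b) = C1 - 5*cos(2*b/5)/2


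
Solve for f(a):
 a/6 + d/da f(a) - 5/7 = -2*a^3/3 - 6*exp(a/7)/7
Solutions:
 f(a) = C1 - a^4/6 - a^2/12 + 5*a/7 - 6*exp(a/7)


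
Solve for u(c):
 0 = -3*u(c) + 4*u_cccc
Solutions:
 u(c) = C1*exp(-sqrt(2)*3^(1/4)*c/2) + C2*exp(sqrt(2)*3^(1/4)*c/2) + C3*sin(sqrt(2)*3^(1/4)*c/2) + C4*cos(sqrt(2)*3^(1/4)*c/2)


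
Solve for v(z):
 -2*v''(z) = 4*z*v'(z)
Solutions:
 v(z) = C1 + C2*erf(z)


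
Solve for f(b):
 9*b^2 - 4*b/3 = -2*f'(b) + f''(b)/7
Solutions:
 f(b) = C1 + C2*exp(14*b) - 3*b^3/2 + b^2/84 + b/588


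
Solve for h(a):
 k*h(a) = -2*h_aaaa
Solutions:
 h(a) = C1*exp(-2^(3/4)*a*(-k)^(1/4)/2) + C2*exp(2^(3/4)*a*(-k)^(1/4)/2) + C3*exp(-2^(3/4)*I*a*(-k)^(1/4)/2) + C4*exp(2^(3/4)*I*a*(-k)^(1/4)/2)


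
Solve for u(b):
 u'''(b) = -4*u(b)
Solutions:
 u(b) = C3*exp(-2^(2/3)*b) + (C1*sin(2^(2/3)*sqrt(3)*b/2) + C2*cos(2^(2/3)*sqrt(3)*b/2))*exp(2^(2/3)*b/2)


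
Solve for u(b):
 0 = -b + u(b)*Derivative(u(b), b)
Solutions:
 u(b) = -sqrt(C1 + b^2)
 u(b) = sqrt(C1 + b^2)


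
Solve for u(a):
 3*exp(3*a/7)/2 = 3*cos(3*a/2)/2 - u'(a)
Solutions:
 u(a) = C1 - 7*exp(3*a/7)/2 + sin(3*a/2)


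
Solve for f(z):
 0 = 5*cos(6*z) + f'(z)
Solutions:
 f(z) = C1 - 5*sin(6*z)/6


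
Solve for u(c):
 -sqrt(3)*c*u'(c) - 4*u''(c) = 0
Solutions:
 u(c) = C1 + C2*erf(sqrt(2)*3^(1/4)*c/4)


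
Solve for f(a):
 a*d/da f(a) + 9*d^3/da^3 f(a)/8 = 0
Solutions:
 f(a) = C1 + Integral(C2*airyai(-2*3^(1/3)*a/3) + C3*airybi(-2*3^(1/3)*a/3), a)


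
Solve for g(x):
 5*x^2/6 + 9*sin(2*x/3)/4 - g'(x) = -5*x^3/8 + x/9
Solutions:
 g(x) = C1 + 5*x^4/32 + 5*x^3/18 - x^2/18 - 27*cos(2*x/3)/8


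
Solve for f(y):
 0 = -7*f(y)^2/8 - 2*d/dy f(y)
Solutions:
 f(y) = 16/(C1 + 7*y)


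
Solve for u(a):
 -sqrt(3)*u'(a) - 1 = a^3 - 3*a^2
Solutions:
 u(a) = C1 - sqrt(3)*a^4/12 + sqrt(3)*a^3/3 - sqrt(3)*a/3


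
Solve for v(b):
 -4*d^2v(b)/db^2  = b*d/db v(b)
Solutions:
 v(b) = C1 + C2*erf(sqrt(2)*b/4)


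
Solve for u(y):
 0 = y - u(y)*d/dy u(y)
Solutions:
 u(y) = -sqrt(C1 + y^2)
 u(y) = sqrt(C1 + y^2)


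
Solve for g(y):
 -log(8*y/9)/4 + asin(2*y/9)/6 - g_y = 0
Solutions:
 g(y) = C1 - y*log(y)/4 + y*asin(2*y/9)/6 - 3*y*log(2)/4 + y/4 + y*log(3)/2 + sqrt(81 - 4*y^2)/12


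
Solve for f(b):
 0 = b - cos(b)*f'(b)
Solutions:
 f(b) = C1 + Integral(b/cos(b), b)


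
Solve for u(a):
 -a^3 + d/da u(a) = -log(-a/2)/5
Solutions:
 u(a) = C1 + a^4/4 - a*log(-a)/5 + a*(log(2) + 1)/5


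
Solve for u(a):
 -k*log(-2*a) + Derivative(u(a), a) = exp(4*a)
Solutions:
 u(a) = C1 + a*k*log(-a) + a*k*(-1 + log(2)) + exp(4*a)/4


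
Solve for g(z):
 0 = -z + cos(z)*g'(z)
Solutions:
 g(z) = C1 + Integral(z/cos(z), z)


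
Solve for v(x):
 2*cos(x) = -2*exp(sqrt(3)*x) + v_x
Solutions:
 v(x) = C1 + 2*sqrt(3)*exp(sqrt(3)*x)/3 + 2*sin(x)


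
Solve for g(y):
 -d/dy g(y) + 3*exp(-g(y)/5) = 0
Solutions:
 g(y) = 5*log(C1 + 3*y/5)


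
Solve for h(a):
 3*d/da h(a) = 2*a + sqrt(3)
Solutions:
 h(a) = C1 + a^2/3 + sqrt(3)*a/3


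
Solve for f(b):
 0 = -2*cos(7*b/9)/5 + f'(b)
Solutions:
 f(b) = C1 + 18*sin(7*b/9)/35


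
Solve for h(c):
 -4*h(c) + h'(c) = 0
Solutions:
 h(c) = C1*exp(4*c)


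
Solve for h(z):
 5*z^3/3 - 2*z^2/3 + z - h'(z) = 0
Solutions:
 h(z) = C1 + 5*z^4/12 - 2*z^3/9 + z^2/2


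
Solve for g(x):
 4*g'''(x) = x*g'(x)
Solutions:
 g(x) = C1 + Integral(C2*airyai(2^(1/3)*x/2) + C3*airybi(2^(1/3)*x/2), x)


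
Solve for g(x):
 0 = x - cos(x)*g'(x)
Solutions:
 g(x) = C1 + Integral(x/cos(x), x)


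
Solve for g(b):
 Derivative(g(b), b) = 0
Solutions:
 g(b) = C1


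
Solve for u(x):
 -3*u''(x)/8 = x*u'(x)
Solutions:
 u(x) = C1 + C2*erf(2*sqrt(3)*x/3)


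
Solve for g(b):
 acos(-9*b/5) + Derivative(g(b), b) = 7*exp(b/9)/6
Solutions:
 g(b) = C1 - b*acos(-9*b/5) - sqrt(25 - 81*b^2)/9 + 21*exp(b/9)/2


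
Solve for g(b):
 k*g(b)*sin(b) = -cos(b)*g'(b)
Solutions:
 g(b) = C1*exp(k*log(cos(b)))


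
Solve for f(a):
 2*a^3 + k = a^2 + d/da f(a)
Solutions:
 f(a) = C1 + a^4/2 - a^3/3 + a*k


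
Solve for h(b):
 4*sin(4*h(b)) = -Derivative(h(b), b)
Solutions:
 h(b) = -acos((-C1 - exp(32*b))/(C1 - exp(32*b)))/4 + pi/2
 h(b) = acos((-C1 - exp(32*b))/(C1 - exp(32*b)))/4


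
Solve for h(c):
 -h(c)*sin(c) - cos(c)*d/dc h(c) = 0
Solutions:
 h(c) = C1*cos(c)


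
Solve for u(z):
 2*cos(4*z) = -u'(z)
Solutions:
 u(z) = C1 - sin(4*z)/2


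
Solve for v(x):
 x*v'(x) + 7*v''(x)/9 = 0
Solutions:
 v(x) = C1 + C2*erf(3*sqrt(14)*x/14)


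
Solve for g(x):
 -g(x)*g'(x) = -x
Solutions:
 g(x) = -sqrt(C1 + x^2)
 g(x) = sqrt(C1 + x^2)


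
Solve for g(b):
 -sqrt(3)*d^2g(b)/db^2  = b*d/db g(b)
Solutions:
 g(b) = C1 + C2*erf(sqrt(2)*3^(3/4)*b/6)


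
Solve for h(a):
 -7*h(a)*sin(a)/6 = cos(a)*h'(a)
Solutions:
 h(a) = C1*cos(a)^(7/6)


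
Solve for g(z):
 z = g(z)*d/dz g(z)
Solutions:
 g(z) = -sqrt(C1 + z^2)
 g(z) = sqrt(C1 + z^2)


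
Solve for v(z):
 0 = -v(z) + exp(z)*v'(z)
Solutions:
 v(z) = C1*exp(-exp(-z))


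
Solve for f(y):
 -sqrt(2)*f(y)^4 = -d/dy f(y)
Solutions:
 f(y) = (-1/(C1 + 3*sqrt(2)*y))^(1/3)
 f(y) = (-1/(C1 + sqrt(2)*y))^(1/3)*(-3^(2/3) - 3*3^(1/6)*I)/6
 f(y) = (-1/(C1 + sqrt(2)*y))^(1/3)*(-3^(2/3) + 3*3^(1/6)*I)/6


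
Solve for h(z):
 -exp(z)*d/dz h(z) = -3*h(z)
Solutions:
 h(z) = C1*exp(-3*exp(-z))


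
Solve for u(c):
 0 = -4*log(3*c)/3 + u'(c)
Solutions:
 u(c) = C1 + 4*c*log(c)/3 - 4*c/3 + 4*c*log(3)/3


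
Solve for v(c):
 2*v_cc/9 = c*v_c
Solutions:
 v(c) = C1 + C2*erfi(3*c/2)


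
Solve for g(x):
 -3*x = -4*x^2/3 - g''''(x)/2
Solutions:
 g(x) = C1 + C2*x + C3*x^2 + C4*x^3 - x^6/135 + x^5/20


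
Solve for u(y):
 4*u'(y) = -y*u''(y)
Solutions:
 u(y) = C1 + C2/y^3


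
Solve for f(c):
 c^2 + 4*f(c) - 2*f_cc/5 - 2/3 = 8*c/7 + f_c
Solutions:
 f(c) = C1*exp(c*(-5 + sqrt(185))/4) + C2*exp(-c*(5 + sqrt(185))/4) - c^2/4 + 9*c/56 + 527/3360


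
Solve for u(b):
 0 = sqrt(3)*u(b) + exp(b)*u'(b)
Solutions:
 u(b) = C1*exp(sqrt(3)*exp(-b))


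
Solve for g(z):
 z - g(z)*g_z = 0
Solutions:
 g(z) = -sqrt(C1 + z^2)
 g(z) = sqrt(C1 + z^2)


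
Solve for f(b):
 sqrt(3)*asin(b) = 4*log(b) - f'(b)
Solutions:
 f(b) = C1 + 4*b*log(b) - 4*b - sqrt(3)*(b*asin(b) + sqrt(1 - b^2))


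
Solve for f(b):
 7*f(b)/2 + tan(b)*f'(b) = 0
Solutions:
 f(b) = C1/sin(b)^(7/2)


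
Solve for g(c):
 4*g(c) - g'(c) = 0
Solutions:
 g(c) = C1*exp(4*c)


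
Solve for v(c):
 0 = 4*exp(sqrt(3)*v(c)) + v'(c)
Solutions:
 v(c) = sqrt(3)*(2*log(1/(C1 + 4*c)) - log(3))/6


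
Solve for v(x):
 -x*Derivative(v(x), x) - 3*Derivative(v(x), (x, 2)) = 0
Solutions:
 v(x) = C1 + C2*erf(sqrt(6)*x/6)


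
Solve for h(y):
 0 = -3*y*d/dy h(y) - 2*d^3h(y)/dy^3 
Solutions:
 h(y) = C1 + Integral(C2*airyai(-2^(2/3)*3^(1/3)*y/2) + C3*airybi(-2^(2/3)*3^(1/3)*y/2), y)


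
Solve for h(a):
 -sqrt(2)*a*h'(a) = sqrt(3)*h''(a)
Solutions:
 h(a) = C1 + C2*erf(6^(3/4)*a/6)


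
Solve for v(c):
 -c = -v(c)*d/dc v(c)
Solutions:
 v(c) = -sqrt(C1 + c^2)
 v(c) = sqrt(C1 + c^2)


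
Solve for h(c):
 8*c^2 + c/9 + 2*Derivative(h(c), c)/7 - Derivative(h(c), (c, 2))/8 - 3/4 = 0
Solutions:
 h(c) = C1 + C2*exp(16*c/7) - 28*c^3/3 - 112*c^2/9 - 595*c/72


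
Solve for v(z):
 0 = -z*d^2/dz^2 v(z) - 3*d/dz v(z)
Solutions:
 v(z) = C1 + C2/z^2


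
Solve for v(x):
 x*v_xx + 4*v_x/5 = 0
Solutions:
 v(x) = C1 + C2*x^(1/5)


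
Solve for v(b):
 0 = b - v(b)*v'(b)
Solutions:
 v(b) = -sqrt(C1 + b^2)
 v(b) = sqrt(C1 + b^2)


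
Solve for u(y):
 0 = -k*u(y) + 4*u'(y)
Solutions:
 u(y) = C1*exp(k*y/4)


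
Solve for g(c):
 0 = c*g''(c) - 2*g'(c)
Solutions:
 g(c) = C1 + C2*c^3


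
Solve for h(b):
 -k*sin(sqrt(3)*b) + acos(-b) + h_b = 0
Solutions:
 h(b) = C1 - b*acos(-b) - sqrt(3)*k*cos(sqrt(3)*b)/3 - sqrt(1 - b^2)


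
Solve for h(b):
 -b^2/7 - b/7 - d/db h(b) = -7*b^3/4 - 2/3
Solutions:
 h(b) = C1 + 7*b^4/16 - b^3/21 - b^2/14 + 2*b/3


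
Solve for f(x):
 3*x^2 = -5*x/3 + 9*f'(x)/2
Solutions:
 f(x) = C1 + 2*x^3/9 + 5*x^2/27


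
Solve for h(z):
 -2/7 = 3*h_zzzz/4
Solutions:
 h(z) = C1 + C2*z + C3*z^2 + C4*z^3 - z^4/63


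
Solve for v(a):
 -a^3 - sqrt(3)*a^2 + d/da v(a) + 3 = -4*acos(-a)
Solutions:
 v(a) = C1 + a^4/4 + sqrt(3)*a^3/3 - 4*a*acos(-a) - 3*a - 4*sqrt(1 - a^2)


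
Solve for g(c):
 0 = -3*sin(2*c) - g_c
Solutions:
 g(c) = C1 + 3*cos(2*c)/2


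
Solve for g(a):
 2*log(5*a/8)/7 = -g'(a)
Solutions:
 g(a) = C1 - 2*a*log(a)/7 - 2*a*log(5)/7 + 2*a/7 + 6*a*log(2)/7


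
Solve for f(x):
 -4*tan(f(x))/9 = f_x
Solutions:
 f(x) = pi - asin(C1*exp(-4*x/9))
 f(x) = asin(C1*exp(-4*x/9))


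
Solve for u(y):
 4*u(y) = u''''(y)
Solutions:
 u(y) = C1*exp(-sqrt(2)*y) + C2*exp(sqrt(2)*y) + C3*sin(sqrt(2)*y) + C4*cos(sqrt(2)*y)


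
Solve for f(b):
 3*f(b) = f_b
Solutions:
 f(b) = C1*exp(3*b)


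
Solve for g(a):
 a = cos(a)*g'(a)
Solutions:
 g(a) = C1 + Integral(a/cos(a), a)


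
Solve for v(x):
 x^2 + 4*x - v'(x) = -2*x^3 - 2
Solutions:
 v(x) = C1 + x^4/2 + x^3/3 + 2*x^2 + 2*x


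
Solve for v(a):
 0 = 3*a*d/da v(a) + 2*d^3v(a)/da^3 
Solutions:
 v(a) = C1 + Integral(C2*airyai(-2^(2/3)*3^(1/3)*a/2) + C3*airybi(-2^(2/3)*3^(1/3)*a/2), a)


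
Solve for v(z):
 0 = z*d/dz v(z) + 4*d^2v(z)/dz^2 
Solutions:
 v(z) = C1 + C2*erf(sqrt(2)*z/4)


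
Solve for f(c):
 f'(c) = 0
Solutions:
 f(c) = C1


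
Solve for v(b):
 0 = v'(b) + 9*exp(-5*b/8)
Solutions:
 v(b) = C1 + 72*exp(-5*b/8)/5


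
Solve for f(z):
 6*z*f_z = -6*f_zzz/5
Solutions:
 f(z) = C1 + Integral(C2*airyai(-5^(1/3)*z) + C3*airybi(-5^(1/3)*z), z)


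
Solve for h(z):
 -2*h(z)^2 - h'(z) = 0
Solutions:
 h(z) = 1/(C1 + 2*z)


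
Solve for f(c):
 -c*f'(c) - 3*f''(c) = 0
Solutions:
 f(c) = C1 + C2*erf(sqrt(6)*c/6)


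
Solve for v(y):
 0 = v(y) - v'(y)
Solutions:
 v(y) = C1*exp(y)


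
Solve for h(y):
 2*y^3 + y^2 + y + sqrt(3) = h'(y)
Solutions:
 h(y) = C1 + y^4/2 + y^3/3 + y^2/2 + sqrt(3)*y


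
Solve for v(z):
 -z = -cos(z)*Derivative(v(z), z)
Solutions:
 v(z) = C1 + Integral(z/cos(z), z)


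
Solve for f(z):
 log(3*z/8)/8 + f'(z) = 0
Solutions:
 f(z) = C1 - z*log(z)/8 - z*log(3)/8 + z/8 + 3*z*log(2)/8


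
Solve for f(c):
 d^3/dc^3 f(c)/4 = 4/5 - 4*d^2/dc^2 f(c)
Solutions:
 f(c) = C1 + C2*c + C3*exp(-16*c) + c^2/10


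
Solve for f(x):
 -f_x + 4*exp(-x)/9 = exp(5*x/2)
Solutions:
 f(x) = C1 - 2*exp(5*x/2)/5 - 4*exp(-x)/9


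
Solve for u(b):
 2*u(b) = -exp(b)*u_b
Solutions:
 u(b) = C1*exp(2*exp(-b))


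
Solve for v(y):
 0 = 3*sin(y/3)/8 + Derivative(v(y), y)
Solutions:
 v(y) = C1 + 9*cos(y/3)/8


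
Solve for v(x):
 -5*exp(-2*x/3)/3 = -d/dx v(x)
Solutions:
 v(x) = C1 - 5*exp(-2*x/3)/2


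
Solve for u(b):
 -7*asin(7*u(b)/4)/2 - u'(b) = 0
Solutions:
 Integral(1/asin(7*_y/4), (_y, u(b))) = C1 - 7*b/2


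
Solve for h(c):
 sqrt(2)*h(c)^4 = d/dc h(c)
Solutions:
 h(c) = (-1/(C1 + 3*sqrt(2)*c))^(1/3)
 h(c) = (-1/(C1 + sqrt(2)*c))^(1/3)*(-3^(2/3) - 3*3^(1/6)*I)/6
 h(c) = (-1/(C1 + sqrt(2)*c))^(1/3)*(-3^(2/3) + 3*3^(1/6)*I)/6


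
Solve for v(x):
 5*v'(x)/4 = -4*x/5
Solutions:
 v(x) = C1 - 8*x^2/25


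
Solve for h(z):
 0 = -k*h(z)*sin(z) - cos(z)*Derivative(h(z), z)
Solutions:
 h(z) = C1*exp(k*log(cos(z)))


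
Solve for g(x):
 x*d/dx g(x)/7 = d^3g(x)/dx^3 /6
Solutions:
 g(x) = C1 + Integral(C2*airyai(6^(1/3)*7^(2/3)*x/7) + C3*airybi(6^(1/3)*7^(2/3)*x/7), x)


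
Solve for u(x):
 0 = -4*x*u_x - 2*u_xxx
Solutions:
 u(x) = C1 + Integral(C2*airyai(-2^(1/3)*x) + C3*airybi(-2^(1/3)*x), x)


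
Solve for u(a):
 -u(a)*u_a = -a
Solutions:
 u(a) = -sqrt(C1 + a^2)
 u(a) = sqrt(C1 + a^2)


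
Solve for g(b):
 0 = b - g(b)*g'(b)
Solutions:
 g(b) = -sqrt(C1 + b^2)
 g(b) = sqrt(C1 + b^2)


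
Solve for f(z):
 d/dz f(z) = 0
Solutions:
 f(z) = C1


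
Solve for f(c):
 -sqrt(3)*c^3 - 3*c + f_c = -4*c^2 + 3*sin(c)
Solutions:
 f(c) = C1 + sqrt(3)*c^4/4 - 4*c^3/3 + 3*c^2/2 - 3*cos(c)


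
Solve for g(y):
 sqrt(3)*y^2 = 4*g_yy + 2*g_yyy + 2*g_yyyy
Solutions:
 g(y) = C1 + C2*y + sqrt(3)*y^4/48 - sqrt(3)*y^3/24 - sqrt(3)*y^2/16 + (C3*sin(sqrt(7)*y/2) + C4*cos(sqrt(7)*y/2))*exp(-y/2)


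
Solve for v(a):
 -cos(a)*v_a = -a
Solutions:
 v(a) = C1 + Integral(a/cos(a), a)


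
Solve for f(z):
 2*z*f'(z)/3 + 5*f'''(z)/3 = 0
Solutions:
 f(z) = C1 + Integral(C2*airyai(-2^(1/3)*5^(2/3)*z/5) + C3*airybi(-2^(1/3)*5^(2/3)*z/5), z)


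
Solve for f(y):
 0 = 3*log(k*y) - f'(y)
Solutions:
 f(y) = C1 + 3*y*log(k*y) - 3*y


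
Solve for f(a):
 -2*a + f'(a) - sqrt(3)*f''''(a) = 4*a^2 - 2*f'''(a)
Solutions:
 f(a) = C1 + C2*exp(a*(-12^(1/3)*(9*sqrt(339) + 97*sqrt(3))^(1/3) - 8*18^(1/3)/(9*sqrt(339) + 97*sqrt(3))^(1/3) + 8*sqrt(3))/36)*sin(2^(1/3)*3^(1/6)*a*(-2^(1/3)*3^(2/3)*(9*sqrt(339) + 97*sqrt(3))^(1/3) + 24/(9*sqrt(339) + 97*sqrt(3))^(1/3))/36) + C3*exp(a*(-12^(1/3)*(9*sqrt(339) + 97*sqrt(3))^(1/3) - 8*18^(1/3)/(9*sqrt(339) + 97*sqrt(3))^(1/3) + 8*sqrt(3))/36)*cos(2^(1/3)*3^(1/6)*a*(-2^(1/3)*3^(2/3)*(9*sqrt(339) + 97*sqrt(3))^(1/3) + 24/(9*sqrt(339) + 97*sqrt(3))^(1/3))/36) + C4*exp(a*(8*18^(1/3)/(9*sqrt(339) + 97*sqrt(3))^(1/3) + 4*sqrt(3) + 12^(1/3)*(9*sqrt(339) + 97*sqrt(3))^(1/3))/18) + 4*a^3/3 + a^2 - 16*a


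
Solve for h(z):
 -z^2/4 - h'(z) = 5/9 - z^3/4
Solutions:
 h(z) = C1 + z^4/16 - z^3/12 - 5*z/9


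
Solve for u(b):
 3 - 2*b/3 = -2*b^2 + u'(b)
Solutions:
 u(b) = C1 + 2*b^3/3 - b^2/3 + 3*b


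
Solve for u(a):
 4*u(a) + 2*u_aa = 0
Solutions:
 u(a) = C1*sin(sqrt(2)*a) + C2*cos(sqrt(2)*a)


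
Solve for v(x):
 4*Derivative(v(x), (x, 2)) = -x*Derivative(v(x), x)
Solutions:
 v(x) = C1 + C2*erf(sqrt(2)*x/4)


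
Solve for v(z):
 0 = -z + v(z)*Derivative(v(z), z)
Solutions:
 v(z) = -sqrt(C1 + z^2)
 v(z) = sqrt(C1 + z^2)


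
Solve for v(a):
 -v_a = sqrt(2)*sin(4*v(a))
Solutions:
 v(a) = -acos((-C1 - exp(8*sqrt(2)*a))/(C1 - exp(8*sqrt(2)*a)))/4 + pi/2
 v(a) = acos((-C1 - exp(8*sqrt(2)*a))/(C1 - exp(8*sqrt(2)*a)))/4


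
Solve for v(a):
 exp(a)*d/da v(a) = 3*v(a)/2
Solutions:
 v(a) = C1*exp(-3*exp(-a)/2)


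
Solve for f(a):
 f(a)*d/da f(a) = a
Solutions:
 f(a) = -sqrt(C1 + a^2)
 f(a) = sqrt(C1 + a^2)


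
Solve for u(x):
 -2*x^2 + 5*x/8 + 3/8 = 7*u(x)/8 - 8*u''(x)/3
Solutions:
 u(x) = C1*exp(-sqrt(21)*x/8) + C2*exp(sqrt(21)*x/8) - 16*x^2/7 + 5*x/7 - 1985/147


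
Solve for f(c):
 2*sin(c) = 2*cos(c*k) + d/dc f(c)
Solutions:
 f(c) = C1 - 2*cos(c) - 2*sin(c*k)/k


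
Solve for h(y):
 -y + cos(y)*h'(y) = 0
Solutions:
 h(y) = C1 + Integral(y/cos(y), y)


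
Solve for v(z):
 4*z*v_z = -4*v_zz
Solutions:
 v(z) = C1 + C2*erf(sqrt(2)*z/2)


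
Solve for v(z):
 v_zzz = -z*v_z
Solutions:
 v(z) = C1 + Integral(C2*airyai(-z) + C3*airybi(-z), z)


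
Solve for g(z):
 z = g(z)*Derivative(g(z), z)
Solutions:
 g(z) = -sqrt(C1 + z^2)
 g(z) = sqrt(C1 + z^2)


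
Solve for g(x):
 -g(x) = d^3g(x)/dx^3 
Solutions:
 g(x) = C3*exp(-x) + (C1*sin(sqrt(3)*x/2) + C2*cos(sqrt(3)*x/2))*exp(x/2)


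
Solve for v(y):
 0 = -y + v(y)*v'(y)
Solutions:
 v(y) = -sqrt(C1 + y^2)
 v(y) = sqrt(C1 + y^2)


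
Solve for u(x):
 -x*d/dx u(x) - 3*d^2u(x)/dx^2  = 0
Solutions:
 u(x) = C1 + C2*erf(sqrt(6)*x/6)


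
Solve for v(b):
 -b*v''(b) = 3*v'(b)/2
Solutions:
 v(b) = C1 + C2/sqrt(b)


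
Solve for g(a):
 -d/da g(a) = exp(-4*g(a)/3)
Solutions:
 g(a) = 3*log(-I*(C1 - 4*a/3)^(1/4))
 g(a) = 3*log(I*(C1 - 4*a/3)^(1/4))
 g(a) = 3*log(-(C1 - 4*a/3)^(1/4))
 g(a) = 3*log(C1 - 4*a/3)/4
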